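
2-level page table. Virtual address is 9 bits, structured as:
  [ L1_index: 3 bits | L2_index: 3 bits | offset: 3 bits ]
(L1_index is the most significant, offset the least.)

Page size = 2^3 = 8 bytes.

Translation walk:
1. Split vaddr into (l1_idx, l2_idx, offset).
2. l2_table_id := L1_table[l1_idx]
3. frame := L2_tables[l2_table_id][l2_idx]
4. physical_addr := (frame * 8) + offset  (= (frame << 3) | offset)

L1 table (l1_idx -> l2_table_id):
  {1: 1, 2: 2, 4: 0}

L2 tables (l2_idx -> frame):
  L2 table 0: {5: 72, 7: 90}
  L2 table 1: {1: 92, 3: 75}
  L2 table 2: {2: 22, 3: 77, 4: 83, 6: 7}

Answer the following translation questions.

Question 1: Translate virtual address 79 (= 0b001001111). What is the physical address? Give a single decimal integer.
vaddr = 79 = 0b001001111
Split: l1_idx=1, l2_idx=1, offset=7
L1[1] = 1
L2[1][1] = 92
paddr = 92 * 8 + 7 = 743

Answer: 743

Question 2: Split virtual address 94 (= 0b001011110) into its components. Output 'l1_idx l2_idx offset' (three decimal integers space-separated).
Answer: 1 3 6

Derivation:
vaddr = 94 = 0b001011110
  top 3 bits -> l1_idx = 1
  next 3 bits -> l2_idx = 3
  bottom 3 bits -> offset = 6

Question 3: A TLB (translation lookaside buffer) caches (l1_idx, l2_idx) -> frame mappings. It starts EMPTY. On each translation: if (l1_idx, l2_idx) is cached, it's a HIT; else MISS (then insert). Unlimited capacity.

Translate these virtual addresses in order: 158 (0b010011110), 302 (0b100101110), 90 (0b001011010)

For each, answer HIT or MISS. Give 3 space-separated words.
Answer: MISS MISS MISS

Derivation:
vaddr=158: (2,3) not in TLB -> MISS, insert
vaddr=302: (4,5) not in TLB -> MISS, insert
vaddr=90: (1,3) not in TLB -> MISS, insert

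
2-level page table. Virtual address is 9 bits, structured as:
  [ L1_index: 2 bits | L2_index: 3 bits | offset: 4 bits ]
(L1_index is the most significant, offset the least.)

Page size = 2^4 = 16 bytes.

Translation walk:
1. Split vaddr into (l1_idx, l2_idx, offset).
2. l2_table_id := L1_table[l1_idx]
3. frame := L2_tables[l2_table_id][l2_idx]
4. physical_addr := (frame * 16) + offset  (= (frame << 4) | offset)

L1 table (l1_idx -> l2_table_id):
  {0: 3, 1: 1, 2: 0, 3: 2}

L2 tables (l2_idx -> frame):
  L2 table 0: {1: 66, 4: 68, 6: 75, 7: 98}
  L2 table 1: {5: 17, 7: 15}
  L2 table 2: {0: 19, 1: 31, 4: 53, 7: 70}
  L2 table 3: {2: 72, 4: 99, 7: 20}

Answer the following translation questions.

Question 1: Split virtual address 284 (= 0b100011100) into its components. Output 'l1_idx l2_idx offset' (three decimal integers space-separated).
vaddr = 284 = 0b100011100
  top 2 bits -> l1_idx = 2
  next 3 bits -> l2_idx = 1
  bottom 4 bits -> offset = 12

Answer: 2 1 12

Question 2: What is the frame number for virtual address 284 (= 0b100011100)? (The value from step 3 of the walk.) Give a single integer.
vaddr = 284: l1_idx=2, l2_idx=1
L1[2] = 0; L2[0][1] = 66

Answer: 66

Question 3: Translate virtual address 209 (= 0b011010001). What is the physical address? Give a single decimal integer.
Answer: 273

Derivation:
vaddr = 209 = 0b011010001
Split: l1_idx=1, l2_idx=5, offset=1
L1[1] = 1
L2[1][5] = 17
paddr = 17 * 16 + 1 = 273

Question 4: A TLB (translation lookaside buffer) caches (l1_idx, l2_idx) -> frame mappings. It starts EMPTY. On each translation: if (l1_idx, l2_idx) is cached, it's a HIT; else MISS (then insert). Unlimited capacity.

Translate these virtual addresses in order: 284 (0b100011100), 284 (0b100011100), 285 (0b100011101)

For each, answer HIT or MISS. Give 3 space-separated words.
Answer: MISS HIT HIT

Derivation:
vaddr=284: (2,1) not in TLB -> MISS, insert
vaddr=284: (2,1) in TLB -> HIT
vaddr=285: (2,1) in TLB -> HIT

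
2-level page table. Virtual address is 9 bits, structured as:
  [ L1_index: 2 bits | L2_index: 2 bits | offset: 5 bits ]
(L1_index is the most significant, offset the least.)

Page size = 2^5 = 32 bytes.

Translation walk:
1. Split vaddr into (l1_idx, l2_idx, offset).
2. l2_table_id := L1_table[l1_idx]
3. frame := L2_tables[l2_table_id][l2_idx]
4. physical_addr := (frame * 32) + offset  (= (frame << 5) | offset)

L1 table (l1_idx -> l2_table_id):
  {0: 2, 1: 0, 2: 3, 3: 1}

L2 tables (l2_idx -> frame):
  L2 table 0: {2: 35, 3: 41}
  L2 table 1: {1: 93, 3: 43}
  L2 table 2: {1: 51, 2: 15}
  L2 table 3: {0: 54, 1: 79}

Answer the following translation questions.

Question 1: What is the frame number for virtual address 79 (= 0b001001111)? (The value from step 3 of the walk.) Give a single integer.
Answer: 15

Derivation:
vaddr = 79: l1_idx=0, l2_idx=2
L1[0] = 2; L2[2][2] = 15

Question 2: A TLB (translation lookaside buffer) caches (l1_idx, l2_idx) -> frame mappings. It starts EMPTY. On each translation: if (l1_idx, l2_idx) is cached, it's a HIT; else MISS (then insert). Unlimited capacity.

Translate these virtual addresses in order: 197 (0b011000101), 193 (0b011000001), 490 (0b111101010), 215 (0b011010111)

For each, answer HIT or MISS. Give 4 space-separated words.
vaddr=197: (1,2) not in TLB -> MISS, insert
vaddr=193: (1,2) in TLB -> HIT
vaddr=490: (3,3) not in TLB -> MISS, insert
vaddr=215: (1,2) in TLB -> HIT

Answer: MISS HIT MISS HIT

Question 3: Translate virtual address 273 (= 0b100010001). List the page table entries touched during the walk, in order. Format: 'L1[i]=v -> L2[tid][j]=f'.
vaddr = 273 = 0b100010001
Split: l1_idx=2, l2_idx=0, offset=17

Answer: L1[2]=3 -> L2[3][0]=54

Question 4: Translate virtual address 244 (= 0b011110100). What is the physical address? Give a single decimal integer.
vaddr = 244 = 0b011110100
Split: l1_idx=1, l2_idx=3, offset=20
L1[1] = 0
L2[0][3] = 41
paddr = 41 * 32 + 20 = 1332

Answer: 1332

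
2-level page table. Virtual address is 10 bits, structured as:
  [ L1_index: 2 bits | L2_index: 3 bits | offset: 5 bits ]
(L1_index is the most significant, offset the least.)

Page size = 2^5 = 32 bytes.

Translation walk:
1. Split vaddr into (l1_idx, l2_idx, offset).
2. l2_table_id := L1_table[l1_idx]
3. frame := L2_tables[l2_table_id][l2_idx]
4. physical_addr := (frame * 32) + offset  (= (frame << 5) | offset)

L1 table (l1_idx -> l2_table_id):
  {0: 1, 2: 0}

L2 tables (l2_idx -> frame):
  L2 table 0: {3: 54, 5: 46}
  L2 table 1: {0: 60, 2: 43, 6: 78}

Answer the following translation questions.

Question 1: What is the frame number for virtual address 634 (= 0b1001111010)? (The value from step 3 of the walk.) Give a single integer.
Answer: 54

Derivation:
vaddr = 634: l1_idx=2, l2_idx=3
L1[2] = 0; L2[0][3] = 54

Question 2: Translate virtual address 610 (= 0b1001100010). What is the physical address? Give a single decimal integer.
vaddr = 610 = 0b1001100010
Split: l1_idx=2, l2_idx=3, offset=2
L1[2] = 0
L2[0][3] = 54
paddr = 54 * 32 + 2 = 1730

Answer: 1730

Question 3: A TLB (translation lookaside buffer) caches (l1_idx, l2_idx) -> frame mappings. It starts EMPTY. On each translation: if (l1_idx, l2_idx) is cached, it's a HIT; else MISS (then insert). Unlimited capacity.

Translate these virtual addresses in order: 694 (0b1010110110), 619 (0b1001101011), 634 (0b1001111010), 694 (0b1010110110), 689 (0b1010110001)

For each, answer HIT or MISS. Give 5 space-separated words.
Answer: MISS MISS HIT HIT HIT

Derivation:
vaddr=694: (2,5) not in TLB -> MISS, insert
vaddr=619: (2,3) not in TLB -> MISS, insert
vaddr=634: (2,3) in TLB -> HIT
vaddr=694: (2,5) in TLB -> HIT
vaddr=689: (2,5) in TLB -> HIT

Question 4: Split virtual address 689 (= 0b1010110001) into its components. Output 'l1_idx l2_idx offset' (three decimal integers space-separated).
vaddr = 689 = 0b1010110001
  top 2 bits -> l1_idx = 2
  next 3 bits -> l2_idx = 5
  bottom 5 bits -> offset = 17

Answer: 2 5 17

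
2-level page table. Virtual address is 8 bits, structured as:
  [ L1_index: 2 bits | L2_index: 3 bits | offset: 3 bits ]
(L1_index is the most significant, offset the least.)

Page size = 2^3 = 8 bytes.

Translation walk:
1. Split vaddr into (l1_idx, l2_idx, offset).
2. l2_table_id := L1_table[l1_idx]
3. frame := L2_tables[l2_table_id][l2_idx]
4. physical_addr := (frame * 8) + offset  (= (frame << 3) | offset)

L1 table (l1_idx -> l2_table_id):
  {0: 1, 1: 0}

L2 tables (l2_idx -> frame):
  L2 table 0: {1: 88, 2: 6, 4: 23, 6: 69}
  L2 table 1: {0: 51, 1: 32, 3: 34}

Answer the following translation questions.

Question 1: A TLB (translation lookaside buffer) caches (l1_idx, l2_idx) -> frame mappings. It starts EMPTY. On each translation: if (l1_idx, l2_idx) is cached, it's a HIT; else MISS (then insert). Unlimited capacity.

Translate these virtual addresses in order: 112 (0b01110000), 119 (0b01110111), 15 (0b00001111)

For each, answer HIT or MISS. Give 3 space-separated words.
vaddr=112: (1,6) not in TLB -> MISS, insert
vaddr=119: (1,6) in TLB -> HIT
vaddr=15: (0,1) not in TLB -> MISS, insert

Answer: MISS HIT MISS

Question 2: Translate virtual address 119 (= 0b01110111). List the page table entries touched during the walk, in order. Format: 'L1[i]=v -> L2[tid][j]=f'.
vaddr = 119 = 0b01110111
Split: l1_idx=1, l2_idx=6, offset=7

Answer: L1[1]=0 -> L2[0][6]=69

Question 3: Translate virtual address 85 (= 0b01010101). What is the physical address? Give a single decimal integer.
Answer: 53

Derivation:
vaddr = 85 = 0b01010101
Split: l1_idx=1, l2_idx=2, offset=5
L1[1] = 0
L2[0][2] = 6
paddr = 6 * 8 + 5 = 53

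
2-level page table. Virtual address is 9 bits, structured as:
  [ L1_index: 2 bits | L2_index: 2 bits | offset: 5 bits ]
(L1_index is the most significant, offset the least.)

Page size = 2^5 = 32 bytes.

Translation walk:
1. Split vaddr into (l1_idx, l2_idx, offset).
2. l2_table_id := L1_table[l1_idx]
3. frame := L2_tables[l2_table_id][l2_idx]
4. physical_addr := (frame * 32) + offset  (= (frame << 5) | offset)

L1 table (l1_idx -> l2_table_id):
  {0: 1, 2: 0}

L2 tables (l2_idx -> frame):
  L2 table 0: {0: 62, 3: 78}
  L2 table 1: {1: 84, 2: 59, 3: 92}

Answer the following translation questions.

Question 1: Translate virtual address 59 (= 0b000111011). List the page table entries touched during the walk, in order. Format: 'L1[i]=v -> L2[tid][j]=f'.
vaddr = 59 = 0b000111011
Split: l1_idx=0, l2_idx=1, offset=27

Answer: L1[0]=1 -> L2[1][1]=84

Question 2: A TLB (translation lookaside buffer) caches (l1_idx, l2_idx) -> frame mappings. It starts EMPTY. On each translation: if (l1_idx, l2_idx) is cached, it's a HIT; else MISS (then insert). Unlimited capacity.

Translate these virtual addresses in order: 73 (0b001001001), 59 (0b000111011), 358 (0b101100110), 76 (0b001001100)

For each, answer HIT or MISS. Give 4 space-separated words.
vaddr=73: (0,2) not in TLB -> MISS, insert
vaddr=59: (0,1) not in TLB -> MISS, insert
vaddr=358: (2,3) not in TLB -> MISS, insert
vaddr=76: (0,2) in TLB -> HIT

Answer: MISS MISS MISS HIT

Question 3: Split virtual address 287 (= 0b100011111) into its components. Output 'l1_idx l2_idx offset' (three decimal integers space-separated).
vaddr = 287 = 0b100011111
  top 2 bits -> l1_idx = 2
  next 2 bits -> l2_idx = 0
  bottom 5 bits -> offset = 31

Answer: 2 0 31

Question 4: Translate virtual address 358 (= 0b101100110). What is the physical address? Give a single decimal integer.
vaddr = 358 = 0b101100110
Split: l1_idx=2, l2_idx=3, offset=6
L1[2] = 0
L2[0][3] = 78
paddr = 78 * 32 + 6 = 2502

Answer: 2502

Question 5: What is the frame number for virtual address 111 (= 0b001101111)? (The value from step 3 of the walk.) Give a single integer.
Answer: 92

Derivation:
vaddr = 111: l1_idx=0, l2_idx=3
L1[0] = 1; L2[1][3] = 92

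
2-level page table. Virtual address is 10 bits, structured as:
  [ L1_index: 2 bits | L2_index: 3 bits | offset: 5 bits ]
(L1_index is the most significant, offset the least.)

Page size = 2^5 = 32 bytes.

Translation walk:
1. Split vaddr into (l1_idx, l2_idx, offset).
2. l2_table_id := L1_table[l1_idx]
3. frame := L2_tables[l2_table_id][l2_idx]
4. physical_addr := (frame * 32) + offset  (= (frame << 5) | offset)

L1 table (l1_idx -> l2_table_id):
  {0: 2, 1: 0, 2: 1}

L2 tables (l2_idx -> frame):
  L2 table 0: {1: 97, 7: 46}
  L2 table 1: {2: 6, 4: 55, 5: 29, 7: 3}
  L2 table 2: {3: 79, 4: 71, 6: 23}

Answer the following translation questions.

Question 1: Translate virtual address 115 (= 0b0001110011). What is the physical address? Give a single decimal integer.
vaddr = 115 = 0b0001110011
Split: l1_idx=0, l2_idx=3, offset=19
L1[0] = 2
L2[2][3] = 79
paddr = 79 * 32 + 19 = 2547

Answer: 2547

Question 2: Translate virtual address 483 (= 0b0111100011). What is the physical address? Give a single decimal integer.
vaddr = 483 = 0b0111100011
Split: l1_idx=1, l2_idx=7, offset=3
L1[1] = 0
L2[0][7] = 46
paddr = 46 * 32 + 3 = 1475

Answer: 1475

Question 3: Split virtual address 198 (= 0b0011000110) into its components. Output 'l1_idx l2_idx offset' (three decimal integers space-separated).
Answer: 0 6 6

Derivation:
vaddr = 198 = 0b0011000110
  top 2 bits -> l1_idx = 0
  next 3 bits -> l2_idx = 6
  bottom 5 bits -> offset = 6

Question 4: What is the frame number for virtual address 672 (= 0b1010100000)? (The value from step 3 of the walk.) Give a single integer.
vaddr = 672: l1_idx=2, l2_idx=5
L1[2] = 1; L2[1][5] = 29

Answer: 29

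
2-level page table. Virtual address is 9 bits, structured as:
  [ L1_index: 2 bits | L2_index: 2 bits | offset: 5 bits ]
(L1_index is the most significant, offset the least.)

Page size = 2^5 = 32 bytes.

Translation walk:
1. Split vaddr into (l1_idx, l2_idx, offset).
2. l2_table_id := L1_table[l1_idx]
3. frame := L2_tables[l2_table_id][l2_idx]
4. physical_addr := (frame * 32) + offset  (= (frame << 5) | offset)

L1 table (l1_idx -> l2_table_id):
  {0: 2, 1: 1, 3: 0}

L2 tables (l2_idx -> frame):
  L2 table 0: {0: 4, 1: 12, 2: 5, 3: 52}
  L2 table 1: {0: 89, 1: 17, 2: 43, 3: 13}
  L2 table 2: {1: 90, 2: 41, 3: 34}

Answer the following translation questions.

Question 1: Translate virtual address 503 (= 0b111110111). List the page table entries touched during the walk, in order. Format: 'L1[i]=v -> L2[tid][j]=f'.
Answer: L1[3]=0 -> L2[0][3]=52

Derivation:
vaddr = 503 = 0b111110111
Split: l1_idx=3, l2_idx=3, offset=23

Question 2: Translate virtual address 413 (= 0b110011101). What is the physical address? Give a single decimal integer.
Answer: 157

Derivation:
vaddr = 413 = 0b110011101
Split: l1_idx=3, l2_idx=0, offset=29
L1[3] = 0
L2[0][0] = 4
paddr = 4 * 32 + 29 = 157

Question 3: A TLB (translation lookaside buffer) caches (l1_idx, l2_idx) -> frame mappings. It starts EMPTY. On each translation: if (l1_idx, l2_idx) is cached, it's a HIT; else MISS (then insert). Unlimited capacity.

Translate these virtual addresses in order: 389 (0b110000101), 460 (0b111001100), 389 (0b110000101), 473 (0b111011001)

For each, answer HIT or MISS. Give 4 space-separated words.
Answer: MISS MISS HIT HIT

Derivation:
vaddr=389: (3,0) not in TLB -> MISS, insert
vaddr=460: (3,2) not in TLB -> MISS, insert
vaddr=389: (3,0) in TLB -> HIT
vaddr=473: (3,2) in TLB -> HIT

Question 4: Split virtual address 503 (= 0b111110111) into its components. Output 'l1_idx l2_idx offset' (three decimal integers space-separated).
vaddr = 503 = 0b111110111
  top 2 bits -> l1_idx = 3
  next 2 bits -> l2_idx = 3
  bottom 5 bits -> offset = 23

Answer: 3 3 23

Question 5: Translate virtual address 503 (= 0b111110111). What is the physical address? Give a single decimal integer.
Answer: 1687

Derivation:
vaddr = 503 = 0b111110111
Split: l1_idx=3, l2_idx=3, offset=23
L1[3] = 0
L2[0][3] = 52
paddr = 52 * 32 + 23 = 1687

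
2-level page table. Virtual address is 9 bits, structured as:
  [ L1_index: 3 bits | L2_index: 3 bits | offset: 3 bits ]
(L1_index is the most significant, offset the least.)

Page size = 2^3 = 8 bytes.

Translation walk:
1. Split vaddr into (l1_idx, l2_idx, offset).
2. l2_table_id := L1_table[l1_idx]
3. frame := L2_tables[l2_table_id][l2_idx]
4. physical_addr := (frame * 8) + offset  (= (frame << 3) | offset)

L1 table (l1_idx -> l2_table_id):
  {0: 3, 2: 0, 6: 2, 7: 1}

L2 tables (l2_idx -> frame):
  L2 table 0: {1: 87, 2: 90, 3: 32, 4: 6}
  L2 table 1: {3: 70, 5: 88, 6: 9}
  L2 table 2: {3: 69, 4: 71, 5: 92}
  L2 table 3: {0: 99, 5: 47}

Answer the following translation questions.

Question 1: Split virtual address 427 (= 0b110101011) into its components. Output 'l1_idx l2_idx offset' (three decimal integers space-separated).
Answer: 6 5 3

Derivation:
vaddr = 427 = 0b110101011
  top 3 bits -> l1_idx = 6
  next 3 bits -> l2_idx = 5
  bottom 3 bits -> offset = 3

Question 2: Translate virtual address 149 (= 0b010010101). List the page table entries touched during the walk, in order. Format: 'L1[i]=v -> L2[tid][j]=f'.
vaddr = 149 = 0b010010101
Split: l1_idx=2, l2_idx=2, offset=5

Answer: L1[2]=0 -> L2[0][2]=90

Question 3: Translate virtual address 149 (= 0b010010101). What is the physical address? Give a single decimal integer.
vaddr = 149 = 0b010010101
Split: l1_idx=2, l2_idx=2, offset=5
L1[2] = 0
L2[0][2] = 90
paddr = 90 * 8 + 5 = 725

Answer: 725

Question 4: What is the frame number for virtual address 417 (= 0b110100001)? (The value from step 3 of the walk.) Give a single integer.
vaddr = 417: l1_idx=6, l2_idx=4
L1[6] = 2; L2[2][4] = 71

Answer: 71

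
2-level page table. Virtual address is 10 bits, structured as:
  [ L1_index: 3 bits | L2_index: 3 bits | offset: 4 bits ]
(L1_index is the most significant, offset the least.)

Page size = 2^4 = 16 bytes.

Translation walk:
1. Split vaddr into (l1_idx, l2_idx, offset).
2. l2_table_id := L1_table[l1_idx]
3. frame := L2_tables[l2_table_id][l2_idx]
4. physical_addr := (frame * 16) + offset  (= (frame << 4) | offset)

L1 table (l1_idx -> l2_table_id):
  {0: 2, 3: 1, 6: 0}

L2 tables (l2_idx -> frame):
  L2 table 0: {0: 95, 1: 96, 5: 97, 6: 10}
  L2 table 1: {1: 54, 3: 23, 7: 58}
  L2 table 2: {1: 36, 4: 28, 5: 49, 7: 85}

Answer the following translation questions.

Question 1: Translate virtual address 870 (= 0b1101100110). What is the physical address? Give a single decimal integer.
Answer: 166

Derivation:
vaddr = 870 = 0b1101100110
Split: l1_idx=6, l2_idx=6, offset=6
L1[6] = 0
L2[0][6] = 10
paddr = 10 * 16 + 6 = 166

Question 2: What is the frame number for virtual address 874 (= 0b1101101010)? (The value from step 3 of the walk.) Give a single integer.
vaddr = 874: l1_idx=6, l2_idx=6
L1[6] = 0; L2[0][6] = 10

Answer: 10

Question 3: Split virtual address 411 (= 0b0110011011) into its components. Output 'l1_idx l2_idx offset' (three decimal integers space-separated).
Answer: 3 1 11

Derivation:
vaddr = 411 = 0b0110011011
  top 3 bits -> l1_idx = 3
  next 3 bits -> l2_idx = 1
  bottom 4 bits -> offset = 11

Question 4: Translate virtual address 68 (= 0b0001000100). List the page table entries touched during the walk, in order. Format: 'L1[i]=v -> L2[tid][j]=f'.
Answer: L1[0]=2 -> L2[2][4]=28

Derivation:
vaddr = 68 = 0b0001000100
Split: l1_idx=0, l2_idx=4, offset=4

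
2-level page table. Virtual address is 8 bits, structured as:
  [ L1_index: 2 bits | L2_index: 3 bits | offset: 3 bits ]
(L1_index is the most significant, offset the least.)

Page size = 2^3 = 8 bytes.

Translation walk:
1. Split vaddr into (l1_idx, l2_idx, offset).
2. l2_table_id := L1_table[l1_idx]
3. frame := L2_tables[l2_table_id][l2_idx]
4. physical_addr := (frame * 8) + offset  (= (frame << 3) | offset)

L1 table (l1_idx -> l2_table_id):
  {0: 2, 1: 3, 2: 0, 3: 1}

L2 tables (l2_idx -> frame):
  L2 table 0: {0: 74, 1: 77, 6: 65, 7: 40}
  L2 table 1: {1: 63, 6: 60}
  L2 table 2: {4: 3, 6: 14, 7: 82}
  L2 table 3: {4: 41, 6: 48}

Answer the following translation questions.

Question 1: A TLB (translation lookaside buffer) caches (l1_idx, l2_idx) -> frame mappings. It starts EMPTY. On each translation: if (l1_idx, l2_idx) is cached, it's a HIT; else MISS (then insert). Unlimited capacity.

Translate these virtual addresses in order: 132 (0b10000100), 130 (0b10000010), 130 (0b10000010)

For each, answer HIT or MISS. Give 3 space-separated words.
vaddr=132: (2,0) not in TLB -> MISS, insert
vaddr=130: (2,0) in TLB -> HIT
vaddr=130: (2,0) in TLB -> HIT

Answer: MISS HIT HIT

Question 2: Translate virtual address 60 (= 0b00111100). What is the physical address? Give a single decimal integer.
vaddr = 60 = 0b00111100
Split: l1_idx=0, l2_idx=7, offset=4
L1[0] = 2
L2[2][7] = 82
paddr = 82 * 8 + 4 = 660

Answer: 660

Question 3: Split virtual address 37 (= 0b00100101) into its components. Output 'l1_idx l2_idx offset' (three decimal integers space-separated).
vaddr = 37 = 0b00100101
  top 2 bits -> l1_idx = 0
  next 3 bits -> l2_idx = 4
  bottom 3 bits -> offset = 5

Answer: 0 4 5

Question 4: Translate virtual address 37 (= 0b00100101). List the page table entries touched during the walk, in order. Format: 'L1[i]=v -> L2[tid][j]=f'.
vaddr = 37 = 0b00100101
Split: l1_idx=0, l2_idx=4, offset=5

Answer: L1[0]=2 -> L2[2][4]=3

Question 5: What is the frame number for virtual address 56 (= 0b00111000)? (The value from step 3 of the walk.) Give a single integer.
vaddr = 56: l1_idx=0, l2_idx=7
L1[0] = 2; L2[2][7] = 82

Answer: 82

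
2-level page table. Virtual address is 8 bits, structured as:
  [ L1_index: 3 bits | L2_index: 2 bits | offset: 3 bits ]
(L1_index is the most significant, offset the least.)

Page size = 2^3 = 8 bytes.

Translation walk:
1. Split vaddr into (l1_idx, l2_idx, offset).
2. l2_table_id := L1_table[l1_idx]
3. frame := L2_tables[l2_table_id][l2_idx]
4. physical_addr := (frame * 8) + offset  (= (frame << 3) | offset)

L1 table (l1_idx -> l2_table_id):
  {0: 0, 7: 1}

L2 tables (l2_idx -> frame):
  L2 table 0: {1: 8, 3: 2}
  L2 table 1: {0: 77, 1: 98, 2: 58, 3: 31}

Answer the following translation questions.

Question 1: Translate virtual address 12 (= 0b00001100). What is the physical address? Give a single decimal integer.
vaddr = 12 = 0b00001100
Split: l1_idx=0, l2_idx=1, offset=4
L1[0] = 0
L2[0][1] = 8
paddr = 8 * 8 + 4 = 68

Answer: 68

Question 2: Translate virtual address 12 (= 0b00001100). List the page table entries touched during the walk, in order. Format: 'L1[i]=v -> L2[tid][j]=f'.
vaddr = 12 = 0b00001100
Split: l1_idx=0, l2_idx=1, offset=4

Answer: L1[0]=0 -> L2[0][1]=8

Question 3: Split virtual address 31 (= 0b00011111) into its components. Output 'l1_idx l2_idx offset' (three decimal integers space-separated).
Answer: 0 3 7

Derivation:
vaddr = 31 = 0b00011111
  top 3 bits -> l1_idx = 0
  next 2 bits -> l2_idx = 3
  bottom 3 bits -> offset = 7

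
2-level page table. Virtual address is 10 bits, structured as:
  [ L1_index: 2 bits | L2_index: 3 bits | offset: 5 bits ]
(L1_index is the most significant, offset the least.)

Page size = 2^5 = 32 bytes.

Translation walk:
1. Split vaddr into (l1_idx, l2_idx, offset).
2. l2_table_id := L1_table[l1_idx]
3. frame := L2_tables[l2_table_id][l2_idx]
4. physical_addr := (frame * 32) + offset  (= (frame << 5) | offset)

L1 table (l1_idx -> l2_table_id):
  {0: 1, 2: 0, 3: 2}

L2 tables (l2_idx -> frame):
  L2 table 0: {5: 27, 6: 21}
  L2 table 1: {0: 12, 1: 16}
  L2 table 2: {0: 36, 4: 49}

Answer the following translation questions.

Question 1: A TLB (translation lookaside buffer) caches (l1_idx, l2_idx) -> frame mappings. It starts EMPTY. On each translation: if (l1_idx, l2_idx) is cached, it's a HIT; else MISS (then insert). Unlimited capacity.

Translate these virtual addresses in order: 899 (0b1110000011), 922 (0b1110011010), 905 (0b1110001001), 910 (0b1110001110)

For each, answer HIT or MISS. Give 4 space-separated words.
Answer: MISS HIT HIT HIT

Derivation:
vaddr=899: (3,4) not in TLB -> MISS, insert
vaddr=922: (3,4) in TLB -> HIT
vaddr=905: (3,4) in TLB -> HIT
vaddr=910: (3,4) in TLB -> HIT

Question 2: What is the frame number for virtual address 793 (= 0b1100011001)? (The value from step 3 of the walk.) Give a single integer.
vaddr = 793: l1_idx=3, l2_idx=0
L1[3] = 2; L2[2][0] = 36

Answer: 36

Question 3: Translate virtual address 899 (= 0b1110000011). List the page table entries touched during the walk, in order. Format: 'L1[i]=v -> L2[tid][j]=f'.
Answer: L1[3]=2 -> L2[2][4]=49

Derivation:
vaddr = 899 = 0b1110000011
Split: l1_idx=3, l2_idx=4, offset=3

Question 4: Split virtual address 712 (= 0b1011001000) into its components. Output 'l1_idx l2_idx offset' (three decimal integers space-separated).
Answer: 2 6 8

Derivation:
vaddr = 712 = 0b1011001000
  top 2 bits -> l1_idx = 2
  next 3 bits -> l2_idx = 6
  bottom 5 bits -> offset = 8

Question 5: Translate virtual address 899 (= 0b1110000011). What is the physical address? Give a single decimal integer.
vaddr = 899 = 0b1110000011
Split: l1_idx=3, l2_idx=4, offset=3
L1[3] = 2
L2[2][4] = 49
paddr = 49 * 32 + 3 = 1571

Answer: 1571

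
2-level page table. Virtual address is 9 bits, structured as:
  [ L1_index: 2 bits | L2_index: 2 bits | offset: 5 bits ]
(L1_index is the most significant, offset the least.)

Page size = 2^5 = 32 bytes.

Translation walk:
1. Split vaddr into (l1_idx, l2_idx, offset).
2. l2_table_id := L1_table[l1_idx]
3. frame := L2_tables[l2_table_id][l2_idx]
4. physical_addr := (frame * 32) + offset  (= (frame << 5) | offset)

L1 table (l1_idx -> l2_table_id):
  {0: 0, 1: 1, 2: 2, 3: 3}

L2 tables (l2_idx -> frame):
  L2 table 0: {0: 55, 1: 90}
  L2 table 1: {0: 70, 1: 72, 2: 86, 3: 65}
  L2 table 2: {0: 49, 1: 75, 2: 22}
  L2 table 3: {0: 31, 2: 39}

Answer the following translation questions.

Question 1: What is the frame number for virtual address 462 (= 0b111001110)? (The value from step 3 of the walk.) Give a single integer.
Answer: 39

Derivation:
vaddr = 462: l1_idx=3, l2_idx=2
L1[3] = 3; L2[3][2] = 39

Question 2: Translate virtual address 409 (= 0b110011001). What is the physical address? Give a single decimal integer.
Answer: 1017

Derivation:
vaddr = 409 = 0b110011001
Split: l1_idx=3, l2_idx=0, offset=25
L1[3] = 3
L2[3][0] = 31
paddr = 31 * 32 + 25 = 1017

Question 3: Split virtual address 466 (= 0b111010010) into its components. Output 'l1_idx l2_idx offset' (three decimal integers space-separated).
Answer: 3 2 18

Derivation:
vaddr = 466 = 0b111010010
  top 2 bits -> l1_idx = 3
  next 2 bits -> l2_idx = 2
  bottom 5 bits -> offset = 18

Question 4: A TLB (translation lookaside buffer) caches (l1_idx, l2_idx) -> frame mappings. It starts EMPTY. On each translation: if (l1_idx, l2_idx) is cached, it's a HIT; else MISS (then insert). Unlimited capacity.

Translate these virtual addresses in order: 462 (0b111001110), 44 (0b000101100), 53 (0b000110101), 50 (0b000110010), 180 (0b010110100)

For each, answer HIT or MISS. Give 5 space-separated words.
Answer: MISS MISS HIT HIT MISS

Derivation:
vaddr=462: (3,2) not in TLB -> MISS, insert
vaddr=44: (0,1) not in TLB -> MISS, insert
vaddr=53: (0,1) in TLB -> HIT
vaddr=50: (0,1) in TLB -> HIT
vaddr=180: (1,1) not in TLB -> MISS, insert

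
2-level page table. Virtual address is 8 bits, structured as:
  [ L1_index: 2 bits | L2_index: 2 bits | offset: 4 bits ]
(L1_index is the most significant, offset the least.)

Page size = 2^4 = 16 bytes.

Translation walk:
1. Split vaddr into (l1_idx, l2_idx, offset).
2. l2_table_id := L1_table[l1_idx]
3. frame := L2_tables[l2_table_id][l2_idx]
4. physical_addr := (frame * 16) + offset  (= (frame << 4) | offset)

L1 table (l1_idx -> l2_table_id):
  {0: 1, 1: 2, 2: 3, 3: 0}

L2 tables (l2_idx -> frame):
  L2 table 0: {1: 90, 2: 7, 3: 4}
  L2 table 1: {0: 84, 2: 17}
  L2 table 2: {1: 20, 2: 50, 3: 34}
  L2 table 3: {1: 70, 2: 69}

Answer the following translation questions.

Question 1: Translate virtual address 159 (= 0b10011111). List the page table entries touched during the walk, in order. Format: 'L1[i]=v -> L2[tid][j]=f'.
Answer: L1[2]=3 -> L2[3][1]=70

Derivation:
vaddr = 159 = 0b10011111
Split: l1_idx=2, l2_idx=1, offset=15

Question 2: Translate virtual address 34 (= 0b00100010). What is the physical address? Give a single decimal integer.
vaddr = 34 = 0b00100010
Split: l1_idx=0, l2_idx=2, offset=2
L1[0] = 1
L2[1][2] = 17
paddr = 17 * 16 + 2 = 274

Answer: 274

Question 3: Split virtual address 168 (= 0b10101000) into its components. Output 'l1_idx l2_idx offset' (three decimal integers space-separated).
vaddr = 168 = 0b10101000
  top 2 bits -> l1_idx = 2
  next 2 bits -> l2_idx = 2
  bottom 4 bits -> offset = 8

Answer: 2 2 8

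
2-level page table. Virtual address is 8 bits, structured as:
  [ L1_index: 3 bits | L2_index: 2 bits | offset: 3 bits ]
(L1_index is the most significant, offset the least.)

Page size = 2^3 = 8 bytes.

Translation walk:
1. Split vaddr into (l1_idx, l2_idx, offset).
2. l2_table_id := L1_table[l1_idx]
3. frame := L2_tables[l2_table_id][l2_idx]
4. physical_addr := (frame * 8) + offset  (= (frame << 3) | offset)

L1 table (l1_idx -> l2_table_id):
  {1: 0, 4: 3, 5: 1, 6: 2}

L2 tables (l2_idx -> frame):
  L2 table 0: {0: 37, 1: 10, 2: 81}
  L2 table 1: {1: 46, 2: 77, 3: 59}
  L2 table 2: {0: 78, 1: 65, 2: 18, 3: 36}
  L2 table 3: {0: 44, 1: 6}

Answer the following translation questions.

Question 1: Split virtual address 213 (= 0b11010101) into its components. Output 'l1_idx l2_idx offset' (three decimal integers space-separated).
Answer: 6 2 5

Derivation:
vaddr = 213 = 0b11010101
  top 3 bits -> l1_idx = 6
  next 2 bits -> l2_idx = 2
  bottom 3 bits -> offset = 5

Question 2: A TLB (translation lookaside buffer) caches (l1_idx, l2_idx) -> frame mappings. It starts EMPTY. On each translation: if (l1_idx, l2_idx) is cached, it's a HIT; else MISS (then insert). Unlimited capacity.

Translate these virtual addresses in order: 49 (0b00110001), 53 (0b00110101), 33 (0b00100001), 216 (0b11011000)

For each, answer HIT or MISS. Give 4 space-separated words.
vaddr=49: (1,2) not in TLB -> MISS, insert
vaddr=53: (1,2) in TLB -> HIT
vaddr=33: (1,0) not in TLB -> MISS, insert
vaddr=216: (6,3) not in TLB -> MISS, insert

Answer: MISS HIT MISS MISS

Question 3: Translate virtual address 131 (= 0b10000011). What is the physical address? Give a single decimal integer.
vaddr = 131 = 0b10000011
Split: l1_idx=4, l2_idx=0, offset=3
L1[4] = 3
L2[3][0] = 44
paddr = 44 * 8 + 3 = 355

Answer: 355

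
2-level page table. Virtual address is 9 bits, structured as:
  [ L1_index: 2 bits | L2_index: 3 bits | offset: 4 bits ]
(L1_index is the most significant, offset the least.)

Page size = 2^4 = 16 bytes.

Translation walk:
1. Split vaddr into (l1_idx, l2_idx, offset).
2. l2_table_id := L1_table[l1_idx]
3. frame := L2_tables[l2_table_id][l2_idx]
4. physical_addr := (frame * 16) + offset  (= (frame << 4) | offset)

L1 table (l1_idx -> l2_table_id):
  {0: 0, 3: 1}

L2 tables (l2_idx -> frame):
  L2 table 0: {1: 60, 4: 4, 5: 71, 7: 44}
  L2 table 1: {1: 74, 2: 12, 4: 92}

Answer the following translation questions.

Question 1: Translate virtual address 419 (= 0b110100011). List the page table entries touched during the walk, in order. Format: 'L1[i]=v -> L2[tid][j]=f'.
vaddr = 419 = 0b110100011
Split: l1_idx=3, l2_idx=2, offset=3

Answer: L1[3]=1 -> L2[1][2]=12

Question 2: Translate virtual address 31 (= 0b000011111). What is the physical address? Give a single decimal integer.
Answer: 975

Derivation:
vaddr = 31 = 0b000011111
Split: l1_idx=0, l2_idx=1, offset=15
L1[0] = 0
L2[0][1] = 60
paddr = 60 * 16 + 15 = 975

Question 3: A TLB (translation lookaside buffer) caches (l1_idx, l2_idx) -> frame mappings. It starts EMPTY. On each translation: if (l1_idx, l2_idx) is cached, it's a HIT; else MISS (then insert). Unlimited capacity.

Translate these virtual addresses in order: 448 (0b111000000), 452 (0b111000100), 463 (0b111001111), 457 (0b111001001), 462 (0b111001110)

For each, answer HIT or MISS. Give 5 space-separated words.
Answer: MISS HIT HIT HIT HIT

Derivation:
vaddr=448: (3,4) not in TLB -> MISS, insert
vaddr=452: (3,4) in TLB -> HIT
vaddr=463: (3,4) in TLB -> HIT
vaddr=457: (3,4) in TLB -> HIT
vaddr=462: (3,4) in TLB -> HIT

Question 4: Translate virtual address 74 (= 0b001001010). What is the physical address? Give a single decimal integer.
vaddr = 74 = 0b001001010
Split: l1_idx=0, l2_idx=4, offset=10
L1[0] = 0
L2[0][4] = 4
paddr = 4 * 16 + 10 = 74

Answer: 74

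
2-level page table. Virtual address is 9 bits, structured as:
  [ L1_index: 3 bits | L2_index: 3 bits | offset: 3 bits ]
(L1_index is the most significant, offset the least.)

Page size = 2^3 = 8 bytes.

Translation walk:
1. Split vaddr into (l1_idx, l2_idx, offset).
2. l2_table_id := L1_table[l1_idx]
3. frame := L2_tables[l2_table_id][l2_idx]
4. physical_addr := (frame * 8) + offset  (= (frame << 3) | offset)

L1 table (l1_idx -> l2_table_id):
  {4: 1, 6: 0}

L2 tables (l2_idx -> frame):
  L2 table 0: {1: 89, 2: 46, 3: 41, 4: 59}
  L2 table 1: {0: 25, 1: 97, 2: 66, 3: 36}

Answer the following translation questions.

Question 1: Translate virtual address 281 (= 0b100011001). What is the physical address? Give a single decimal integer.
vaddr = 281 = 0b100011001
Split: l1_idx=4, l2_idx=3, offset=1
L1[4] = 1
L2[1][3] = 36
paddr = 36 * 8 + 1 = 289

Answer: 289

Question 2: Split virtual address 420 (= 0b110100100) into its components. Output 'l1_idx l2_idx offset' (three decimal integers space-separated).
vaddr = 420 = 0b110100100
  top 3 bits -> l1_idx = 6
  next 3 bits -> l2_idx = 4
  bottom 3 bits -> offset = 4

Answer: 6 4 4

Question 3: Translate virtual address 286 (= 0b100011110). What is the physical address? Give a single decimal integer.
Answer: 294

Derivation:
vaddr = 286 = 0b100011110
Split: l1_idx=4, l2_idx=3, offset=6
L1[4] = 1
L2[1][3] = 36
paddr = 36 * 8 + 6 = 294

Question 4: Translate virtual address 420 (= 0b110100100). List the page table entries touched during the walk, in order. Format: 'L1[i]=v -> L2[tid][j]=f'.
Answer: L1[6]=0 -> L2[0][4]=59

Derivation:
vaddr = 420 = 0b110100100
Split: l1_idx=6, l2_idx=4, offset=4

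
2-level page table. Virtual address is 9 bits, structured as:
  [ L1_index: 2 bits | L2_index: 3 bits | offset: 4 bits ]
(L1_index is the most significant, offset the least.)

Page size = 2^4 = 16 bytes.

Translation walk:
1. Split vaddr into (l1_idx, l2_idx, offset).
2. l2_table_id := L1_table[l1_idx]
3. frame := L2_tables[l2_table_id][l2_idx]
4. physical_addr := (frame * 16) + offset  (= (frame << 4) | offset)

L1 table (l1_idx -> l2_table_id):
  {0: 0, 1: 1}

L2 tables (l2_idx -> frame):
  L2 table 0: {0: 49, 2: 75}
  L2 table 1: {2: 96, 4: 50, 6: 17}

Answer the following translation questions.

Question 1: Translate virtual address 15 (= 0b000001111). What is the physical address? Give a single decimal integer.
Answer: 799

Derivation:
vaddr = 15 = 0b000001111
Split: l1_idx=0, l2_idx=0, offset=15
L1[0] = 0
L2[0][0] = 49
paddr = 49 * 16 + 15 = 799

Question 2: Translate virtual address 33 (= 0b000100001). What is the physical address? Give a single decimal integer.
vaddr = 33 = 0b000100001
Split: l1_idx=0, l2_idx=2, offset=1
L1[0] = 0
L2[0][2] = 75
paddr = 75 * 16 + 1 = 1201

Answer: 1201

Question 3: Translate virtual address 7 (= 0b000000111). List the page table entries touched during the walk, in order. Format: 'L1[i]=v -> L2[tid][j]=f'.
vaddr = 7 = 0b000000111
Split: l1_idx=0, l2_idx=0, offset=7

Answer: L1[0]=0 -> L2[0][0]=49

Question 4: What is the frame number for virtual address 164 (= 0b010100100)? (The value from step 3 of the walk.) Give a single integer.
Answer: 96

Derivation:
vaddr = 164: l1_idx=1, l2_idx=2
L1[1] = 1; L2[1][2] = 96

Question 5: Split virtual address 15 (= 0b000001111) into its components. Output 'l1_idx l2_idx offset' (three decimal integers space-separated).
vaddr = 15 = 0b000001111
  top 2 bits -> l1_idx = 0
  next 3 bits -> l2_idx = 0
  bottom 4 bits -> offset = 15

Answer: 0 0 15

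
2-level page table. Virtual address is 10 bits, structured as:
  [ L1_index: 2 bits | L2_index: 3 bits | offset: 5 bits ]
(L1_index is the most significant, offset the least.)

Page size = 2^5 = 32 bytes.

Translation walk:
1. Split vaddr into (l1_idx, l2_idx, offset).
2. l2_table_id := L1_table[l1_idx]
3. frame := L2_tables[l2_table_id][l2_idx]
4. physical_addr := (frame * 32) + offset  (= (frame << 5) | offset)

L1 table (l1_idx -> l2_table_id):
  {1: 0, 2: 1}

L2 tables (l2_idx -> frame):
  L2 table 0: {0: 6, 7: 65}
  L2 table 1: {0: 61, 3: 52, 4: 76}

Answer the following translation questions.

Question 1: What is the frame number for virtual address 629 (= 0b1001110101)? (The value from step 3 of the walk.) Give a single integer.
vaddr = 629: l1_idx=2, l2_idx=3
L1[2] = 1; L2[1][3] = 52

Answer: 52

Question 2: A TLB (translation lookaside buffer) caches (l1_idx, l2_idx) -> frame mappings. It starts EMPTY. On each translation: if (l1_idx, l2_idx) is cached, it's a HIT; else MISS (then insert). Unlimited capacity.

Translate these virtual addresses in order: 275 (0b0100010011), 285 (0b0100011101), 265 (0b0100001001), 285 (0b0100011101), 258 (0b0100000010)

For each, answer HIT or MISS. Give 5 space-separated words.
vaddr=275: (1,0) not in TLB -> MISS, insert
vaddr=285: (1,0) in TLB -> HIT
vaddr=265: (1,0) in TLB -> HIT
vaddr=285: (1,0) in TLB -> HIT
vaddr=258: (1,0) in TLB -> HIT

Answer: MISS HIT HIT HIT HIT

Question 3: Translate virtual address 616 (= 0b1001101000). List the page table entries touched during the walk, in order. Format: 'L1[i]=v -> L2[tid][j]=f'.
Answer: L1[2]=1 -> L2[1][3]=52

Derivation:
vaddr = 616 = 0b1001101000
Split: l1_idx=2, l2_idx=3, offset=8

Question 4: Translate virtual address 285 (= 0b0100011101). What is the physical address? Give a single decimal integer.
Answer: 221

Derivation:
vaddr = 285 = 0b0100011101
Split: l1_idx=1, l2_idx=0, offset=29
L1[1] = 0
L2[0][0] = 6
paddr = 6 * 32 + 29 = 221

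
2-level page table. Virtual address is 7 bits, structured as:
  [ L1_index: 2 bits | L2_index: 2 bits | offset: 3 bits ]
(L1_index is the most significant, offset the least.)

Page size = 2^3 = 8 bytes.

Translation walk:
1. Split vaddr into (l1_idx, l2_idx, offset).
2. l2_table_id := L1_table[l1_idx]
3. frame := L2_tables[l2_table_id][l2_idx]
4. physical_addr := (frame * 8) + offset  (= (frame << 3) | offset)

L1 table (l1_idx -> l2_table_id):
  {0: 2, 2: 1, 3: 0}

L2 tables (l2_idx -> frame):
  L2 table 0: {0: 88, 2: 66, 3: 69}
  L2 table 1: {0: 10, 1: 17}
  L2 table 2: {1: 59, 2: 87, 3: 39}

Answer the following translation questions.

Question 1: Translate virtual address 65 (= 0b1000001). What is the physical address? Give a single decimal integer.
Answer: 81

Derivation:
vaddr = 65 = 0b1000001
Split: l1_idx=2, l2_idx=0, offset=1
L1[2] = 1
L2[1][0] = 10
paddr = 10 * 8 + 1 = 81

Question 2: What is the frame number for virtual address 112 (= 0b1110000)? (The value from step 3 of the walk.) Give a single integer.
Answer: 66

Derivation:
vaddr = 112: l1_idx=3, l2_idx=2
L1[3] = 0; L2[0][2] = 66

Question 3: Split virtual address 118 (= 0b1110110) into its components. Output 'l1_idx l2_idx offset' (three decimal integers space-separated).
vaddr = 118 = 0b1110110
  top 2 bits -> l1_idx = 3
  next 2 bits -> l2_idx = 2
  bottom 3 bits -> offset = 6

Answer: 3 2 6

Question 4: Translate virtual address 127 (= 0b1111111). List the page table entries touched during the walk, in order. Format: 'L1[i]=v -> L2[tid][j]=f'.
Answer: L1[3]=0 -> L2[0][3]=69

Derivation:
vaddr = 127 = 0b1111111
Split: l1_idx=3, l2_idx=3, offset=7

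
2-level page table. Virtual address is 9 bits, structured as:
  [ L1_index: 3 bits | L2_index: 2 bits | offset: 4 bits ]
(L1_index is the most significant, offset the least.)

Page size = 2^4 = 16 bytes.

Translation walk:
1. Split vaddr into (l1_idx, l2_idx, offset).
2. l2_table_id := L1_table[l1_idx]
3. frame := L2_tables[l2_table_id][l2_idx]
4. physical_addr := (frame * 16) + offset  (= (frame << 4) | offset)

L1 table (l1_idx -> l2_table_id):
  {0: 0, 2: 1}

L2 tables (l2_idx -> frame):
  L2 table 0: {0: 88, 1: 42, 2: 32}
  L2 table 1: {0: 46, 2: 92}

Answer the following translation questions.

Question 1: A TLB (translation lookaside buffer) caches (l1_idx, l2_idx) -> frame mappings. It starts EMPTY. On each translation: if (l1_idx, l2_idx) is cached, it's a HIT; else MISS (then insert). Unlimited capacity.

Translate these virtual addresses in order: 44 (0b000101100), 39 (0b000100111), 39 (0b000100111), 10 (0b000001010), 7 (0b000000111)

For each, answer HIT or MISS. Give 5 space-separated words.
vaddr=44: (0,2) not in TLB -> MISS, insert
vaddr=39: (0,2) in TLB -> HIT
vaddr=39: (0,2) in TLB -> HIT
vaddr=10: (0,0) not in TLB -> MISS, insert
vaddr=7: (0,0) in TLB -> HIT

Answer: MISS HIT HIT MISS HIT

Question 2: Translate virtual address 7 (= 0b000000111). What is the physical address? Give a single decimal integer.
vaddr = 7 = 0b000000111
Split: l1_idx=0, l2_idx=0, offset=7
L1[0] = 0
L2[0][0] = 88
paddr = 88 * 16 + 7 = 1415

Answer: 1415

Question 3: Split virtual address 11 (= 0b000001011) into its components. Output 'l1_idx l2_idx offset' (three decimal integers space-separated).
vaddr = 11 = 0b000001011
  top 3 bits -> l1_idx = 0
  next 2 bits -> l2_idx = 0
  bottom 4 bits -> offset = 11

Answer: 0 0 11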